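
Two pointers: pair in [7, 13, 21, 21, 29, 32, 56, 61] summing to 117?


lo=0(7)+hi=7(61)=68
lo=1(13)+hi=7(61)=74
lo=2(21)+hi=7(61)=82
lo=3(21)+hi=7(61)=82
lo=4(29)+hi=7(61)=90
lo=5(32)+hi=7(61)=93
lo=6(56)+hi=7(61)=117

Yes: 56+61=117


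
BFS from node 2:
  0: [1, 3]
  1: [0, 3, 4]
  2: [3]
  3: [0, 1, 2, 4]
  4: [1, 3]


Visit 2, enqueue [3]
Visit 3, enqueue [0, 1, 4]
Visit 0, enqueue []
Visit 1, enqueue []
Visit 4, enqueue []

BFS order: [2, 3, 0, 1, 4]


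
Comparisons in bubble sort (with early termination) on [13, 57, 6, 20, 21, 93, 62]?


Algorithm: bubble sort (with early termination)
Input: [13, 57, 6, 20, 21, 93, 62]
Sorted: [6, 13, 20, 21, 57, 62, 93]

15


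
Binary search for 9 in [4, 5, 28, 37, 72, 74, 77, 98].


Step 1: lo=0, hi=7, mid=3, val=37
Step 2: lo=0, hi=2, mid=1, val=5
Step 3: lo=2, hi=2, mid=2, val=28

Not found


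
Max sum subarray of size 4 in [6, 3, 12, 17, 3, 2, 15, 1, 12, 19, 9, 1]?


[0:4]: 38
[1:5]: 35
[2:6]: 34
[3:7]: 37
[4:8]: 21
[5:9]: 30
[6:10]: 47
[7:11]: 41
[8:12]: 41

Max: 47 at [6:10]


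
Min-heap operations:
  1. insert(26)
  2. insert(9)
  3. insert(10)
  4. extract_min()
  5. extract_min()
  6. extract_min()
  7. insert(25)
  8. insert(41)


insert(26) -> [26]
insert(9) -> [9, 26]
insert(10) -> [9, 26, 10]
extract_min()->9, [10, 26]
extract_min()->10, [26]
extract_min()->26, []
insert(25) -> [25]
insert(41) -> [25, 41]

Final heap: [25, 41]


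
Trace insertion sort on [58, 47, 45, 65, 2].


Initial: [58, 47, 45, 65, 2]
Insert 47: [47, 58, 45, 65, 2]
Insert 45: [45, 47, 58, 65, 2]
Insert 65: [45, 47, 58, 65, 2]
Insert 2: [2, 45, 47, 58, 65]

Sorted: [2, 45, 47, 58, 65]


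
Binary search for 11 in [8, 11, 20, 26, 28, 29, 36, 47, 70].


Step 1: lo=0, hi=8, mid=4, val=28
Step 2: lo=0, hi=3, mid=1, val=11

Found at index 1


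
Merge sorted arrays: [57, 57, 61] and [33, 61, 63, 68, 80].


Take 33 from B
Take 57 from A
Take 57 from A
Take 61 from A

Merged: [33, 57, 57, 61, 61, 63, 68, 80]


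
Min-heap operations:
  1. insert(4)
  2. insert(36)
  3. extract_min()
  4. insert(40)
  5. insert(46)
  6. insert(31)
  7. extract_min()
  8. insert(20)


insert(4) -> [4]
insert(36) -> [4, 36]
extract_min()->4, [36]
insert(40) -> [36, 40]
insert(46) -> [36, 40, 46]
insert(31) -> [31, 36, 46, 40]
extract_min()->31, [36, 40, 46]
insert(20) -> [20, 36, 46, 40]

Final heap: [20, 36, 46, 40]


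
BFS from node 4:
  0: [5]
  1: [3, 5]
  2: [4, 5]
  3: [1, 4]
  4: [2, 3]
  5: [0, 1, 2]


Visit 4, enqueue [2, 3]
Visit 2, enqueue [5]
Visit 3, enqueue [1]
Visit 5, enqueue [0]
Visit 1, enqueue []
Visit 0, enqueue []

BFS order: [4, 2, 3, 5, 1, 0]


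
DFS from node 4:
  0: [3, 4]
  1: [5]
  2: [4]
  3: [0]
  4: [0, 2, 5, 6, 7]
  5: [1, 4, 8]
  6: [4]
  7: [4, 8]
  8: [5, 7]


Visit 4, push [7, 6, 5, 2, 0]
Visit 0, push [3]
Visit 3, push []
Visit 2, push []
Visit 5, push [8, 1]
Visit 1, push []
Visit 8, push [7]
Visit 7, push []
Visit 6, push []

DFS order: [4, 0, 3, 2, 5, 1, 8, 7, 6]


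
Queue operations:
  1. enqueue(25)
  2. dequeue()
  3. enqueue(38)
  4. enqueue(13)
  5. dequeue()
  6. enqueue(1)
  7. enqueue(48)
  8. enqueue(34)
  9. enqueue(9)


enqueue(25) -> [25]
dequeue()->25, []
enqueue(38) -> [38]
enqueue(13) -> [38, 13]
dequeue()->38, [13]
enqueue(1) -> [13, 1]
enqueue(48) -> [13, 1, 48]
enqueue(34) -> [13, 1, 48, 34]
enqueue(9) -> [13, 1, 48, 34, 9]

Final queue: [13, 1, 48, 34, 9]


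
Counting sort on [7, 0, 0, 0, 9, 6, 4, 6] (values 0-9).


Input: [7, 0, 0, 0, 9, 6, 4, 6]
Counts: [3, 0, 0, 0, 1, 0, 2, 1, 0, 1]

Sorted: [0, 0, 0, 4, 6, 6, 7, 9]


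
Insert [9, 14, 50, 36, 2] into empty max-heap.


Insert 9: [9]
Insert 14: [14, 9]
Insert 50: [50, 9, 14]
Insert 36: [50, 36, 14, 9]
Insert 2: [50, 36, 14, 9, 2]

Final heap: [50, 36, 14, 9, 2]


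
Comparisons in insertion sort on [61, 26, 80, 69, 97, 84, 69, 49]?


Algorithm: insertion sort
Input: [61, 26, 80, 69, 97, 84, 69, 49]
Sorted: [26, 49, 61, 69, 69, 80, 84, 97]

18


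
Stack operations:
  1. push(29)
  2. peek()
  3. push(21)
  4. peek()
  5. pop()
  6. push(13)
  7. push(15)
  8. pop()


push(29) -> [29]
peek()->29
push(21) -> [29, 21]
peek()->21
pop()->21, [29]
push(13) -> [29, 13]
push(15) -> [29, 13, 15]
pop()->15, [29, 13]

Final stack: [29, 13]


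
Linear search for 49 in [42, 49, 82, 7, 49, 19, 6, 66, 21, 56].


i=0: 42!=49
i=1: 49==49 found!

Found at 1, 2 comps


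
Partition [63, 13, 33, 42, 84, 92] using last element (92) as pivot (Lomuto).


Pivot: 92
  63 <= 92: advance i (no swap)
  13 <= 92: advance i (no swap)
  33 <= 92: advance i (no swap)
  42 <= 92: advance i (no swap)
  84 <= 92: advance i (no swap)
Place pivot at 5: [63, 13, 33, 42, 84, 92]

Partitioned: [63, 13, 33, 42, 84, 92]


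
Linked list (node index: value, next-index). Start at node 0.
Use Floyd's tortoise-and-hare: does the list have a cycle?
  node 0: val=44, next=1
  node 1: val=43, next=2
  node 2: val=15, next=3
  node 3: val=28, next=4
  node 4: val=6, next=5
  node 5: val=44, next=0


Floyd's tortoise (slow, +1) and hare (fast, +2):
  init: slow=0, fast=0
  step 1: slow=1, fast=2
  step 2: slow=2, fast=4
  step 3: slow=3, fast=0
  step 4: slow=4, fast=2
  step 5: slow=5, fast=4
  step 6: slow=0, fast=0
  slow == fast at node 0: cycle detected

Cycle: yes


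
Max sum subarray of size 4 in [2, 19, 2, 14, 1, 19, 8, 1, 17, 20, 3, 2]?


[0:4]: 37
[1:5]: 36
[2:6]: 36
[3:7]: 42
[4:8]: 29
[5:9]: 45
[6:10]: 46
[7:11]: 41
[8:12]: 42

Max: 46 at [6:10]


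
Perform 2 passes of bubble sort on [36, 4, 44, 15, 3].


Initial: [36, 4, 44, 15, 3]
Pass 1: [4, 36, 15, 3, 44] (3 swaps)
Pass 2: [4, 15, 3, 36, 44] (2 swaps)

After 2 passes: [4, 15, 3, 36, 44]


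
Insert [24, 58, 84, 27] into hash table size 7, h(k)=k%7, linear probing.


Insert 24: h=3 -> slot 3
Insert 58: h=2 -> slot 2
Insert 84: h=0 -> slot 0
Insert 27: h=6 -> slot 6

Table: [84, None, 58, 24, None, None, 27]


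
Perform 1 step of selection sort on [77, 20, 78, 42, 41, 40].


Initial: [77, 20, 78, 42, 41, 40]
Step 1: min=20 at 1
  Swap: [20, 77, 78, 42, 41, 40]

After 1 step: [20, 77, 78, 42, 41, 40]


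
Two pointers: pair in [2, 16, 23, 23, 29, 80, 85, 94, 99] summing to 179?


lo=0(2)+hi=8(99)=101
lo=1(16)+hi=8(99)=115
lo=2(23)+hi=8(99)=122
lo=3(23)+hi=8(99)=122
lo=4(29)+hi=8(99)=128
lo=5(80)+hi=8(99)=179

Yes: 80+99=179


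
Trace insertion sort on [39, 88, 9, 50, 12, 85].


Initial: [39, 88, 9, 50, 12, 85]
Insert 88: [39, 88, 9, 50, 12, 85]
Insert 9: [9, 39, 88, 50, 12, 85]
Insert 50: [9, 39, 50, 88, 12, 85]
Insert 12: [9, 12, 39, 50, 88, 85]
Insert 85: [9, 12, 39, 50, 85, 88]

Sorted: [9, 12, 39, 50, 85, 88]


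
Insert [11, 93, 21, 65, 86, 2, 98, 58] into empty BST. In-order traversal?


Insert 11: root
Insert 93: R from 11
Insert 21: R from 11 -> L from 93
Insert 65: R from 11 -> L from 93 -> R from 21
Insert 86: R from 11 -> L from 93 -> R from 21 -> R from 65
Insert 2: L from 11
Insert 98: R from 11 -> R from 93
Insert 58: R from 11 -> L from 93 -> R from 21 -> L from 65

In-order: [2, 11, 21, 58, 65, 86, 93, 98]


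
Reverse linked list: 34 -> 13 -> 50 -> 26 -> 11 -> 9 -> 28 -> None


Step 1: curr=34, set curr.next=prev(None) | reversed so far: 34
Step 2: curr=13, set curr.next=prev(34) | reversed so far: 13 -> 34
Step 3: curr=50, set curr.next=prev(13) | reversed so far: 50 -> 13 -> 34
Step 4: curr=26, set curr.next=prev(50) | reversed so far: 26 -> 50 -> 13 -> 34
Step 5: curr=11, set curr.next=prev(26) | reversed so far: 11 -> 26 -> 50 -> 13 -> 34
Step 6: curr=9, set curr.next=prev(11) | reversed so far: 9 -> 11 -> 26 -> 50 -> 13 -> 34
Step 7: curr=28, set curr.next=prev(9) | reversed so far: 28 -> 9 -> 11 -> 26 -> 50 -> 13 -> 34

28 -> 9 -> 11 -> 26 -> 50 -> 13 -> 34 -> None


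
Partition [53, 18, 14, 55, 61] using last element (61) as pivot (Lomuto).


Pivot: 61
  53 <= 61: advance i (no swap)
  18 <= 61: advance i (no swap)
  14 <= 61: advance i (no swap)
  55 <= 61: advance i (no swap)
Place pivot at 4: [53, 18, 14, 55, 61]

Partitioned: [53, 18, 14, 55, 61]


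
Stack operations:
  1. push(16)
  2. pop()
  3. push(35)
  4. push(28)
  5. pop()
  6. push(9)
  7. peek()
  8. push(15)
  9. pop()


push(16) -> [16]
pop()->16, []
push(35) -> [35]
push(28) -> [35, 28]
pop()->28, [35]
push(9) -> [35, 9]
peek()->9
push(15) -> [35, 9, 15]
pop()->15, [35, 9]

Final stack: [35, 9]


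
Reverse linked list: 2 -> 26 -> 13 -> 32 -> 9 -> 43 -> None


Step 1: curr=2, set curr.next=prev(None) | reversed so far: 2
Step 2: curr=26, set curr.next=prev(2) | reversed so far: 26 -> 2
Step 3: curr=13, set curr.next=prev(26) | reversed so far: 13 -> 26 -> 2
Step 4: curr=32, set curr.next=prev(13) | reversed so far: 32 -> 13 -> 26 -> 2
Step 5: curr=9, set curr.next=prev(32) | reversed so far: 9 -> 32 -> 13 -> 26 -> 2
Step 6: curr=43, set curr.next=prev(9) | reversed so far: 43 -> 9 -> 32 -> 13 -> 26 -> 2

43 -> 9 -> 32 -> 13 -> 26 -> 2 -> None


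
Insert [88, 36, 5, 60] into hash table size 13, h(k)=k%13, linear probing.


Insert 88: h=10 -> slot 10
Insert 36: h=10, 1 probes -> slot 11
Insert 5: h=5 -> slot 5
Insert 60: h=8 -> slot 8

Table: [None, None, None, None, None, 5, None, None, 60, None, 88, 36, None]


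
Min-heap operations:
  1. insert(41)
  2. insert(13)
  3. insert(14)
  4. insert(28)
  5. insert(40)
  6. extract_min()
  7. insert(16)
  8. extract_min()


insert(41) -> [41]
insert(13) -> [13, 41]
insert(14) -> [13, 41, 14]
insert(28) -> [13, 28, 14, 41]
insert(40) -> [13, 28, 14, 41, 40]
extract_min()->13, [14, 28, 40, 41]
insert(16) -> [14, 16, 40, 41, 28]
extract_min()->14, [16, 28, 40, 41]

Final heap: [16, 28, 40, 41]


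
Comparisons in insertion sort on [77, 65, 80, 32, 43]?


Algorithm: insertion sort
Input: [77, 65, 80, 32, 43]
Sorted: [32, 43, 65, 77, 80]

9


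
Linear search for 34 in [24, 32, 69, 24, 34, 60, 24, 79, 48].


i=0: 24!=34
i=1: 32!=34
i=2: 69!=34
i=3: 24!=34
i=4: 34==34 found!

Found at 4, 5 comps


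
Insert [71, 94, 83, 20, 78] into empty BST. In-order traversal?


Insert 71: root
Insert 94: R from 71
Insert 83: R from 71 -> L from 94
Insert 20: L from 71
Insert 78: R from 71 -> L from 94 -> L from 83

In-order: [20, 71, 78, 83, 94]


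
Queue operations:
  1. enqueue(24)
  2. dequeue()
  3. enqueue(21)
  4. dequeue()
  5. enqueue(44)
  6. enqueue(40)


enqueue(24) -> [24]
dequeue()->24, []
enqueue(21) -> [21]
dequeue()->21, []
enqueue(44) -> [44]
enqueue(40) -> [44, 40]

Final queue: [44, 40]


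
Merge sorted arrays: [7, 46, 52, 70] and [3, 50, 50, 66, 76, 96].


Take 3 from B
Take 7 from A
Take 46 from A
Take 50 from B
Take 50 from B
Take 52 from A
Take 66 from B
Take 70 from A

Merged: [3, 7, 46, 50, 50, 52, 66, 70, 76, 96]


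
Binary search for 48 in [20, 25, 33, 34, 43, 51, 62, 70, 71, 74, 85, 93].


Step 1: lo=0, hi=11, mid=5, val=51
Step 2: lo=0, hi=4, mid=2, val=33
Step 3: lo=3, hi=4, mid=3, val=34
Step 4: lo=4, hi=4, mid=4, val=43

Not found


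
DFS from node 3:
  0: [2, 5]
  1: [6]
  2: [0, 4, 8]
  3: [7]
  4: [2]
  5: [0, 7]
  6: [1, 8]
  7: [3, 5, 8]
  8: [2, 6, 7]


Visit 3, push [7]
Visit 7, push [8, 5]
Visit 5, push [0]
Visit 0, push [2]
Visit 2, push [8, 4]
Visit 4, push []
Visit 8, push [6]
Visit 6, push [1]
Visit 1, push []

DFS order: [3, 7, 5, 0, 2, 4, 8, 6, 1]


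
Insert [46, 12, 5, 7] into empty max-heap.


Insert 46: [46]
Insert 12: [46, 12]
Insert 5: [46, 12, 5]
Insert 7: [46, 12, 5, 7]

Final heap: [46, 12, 5, 7]


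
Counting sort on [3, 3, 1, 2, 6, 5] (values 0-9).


Input: [3, 3, 1, 2, 6, 5]
Counts: [0, 1, 1, 2, 0, 1, 1, 0, 0, 0]

Sorted: [1, 2, 3, 3, 5, 6]


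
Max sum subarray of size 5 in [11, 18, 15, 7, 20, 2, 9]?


[0:5]: 71
[1:6]: 62
[2:7]: 53

Max: 71 at [0:5]


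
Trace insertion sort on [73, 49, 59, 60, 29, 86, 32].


Initial: [73, 49, 59, 60, 29, 86, 32]
Insert 49: [49, 73, 59, 60, 29, 86, 32]
Insert 59: [49, 59, 73, 60, 29, 86, 32]
Insert 60: [49, 59, 60, 73, 29, 86, 32]
Insert 29: [29, 49, 59, 60, 73, 86, 32]
Insert 86: [29, 49, 59, 60, 73, 86, 32]
Insert 32: [29, 32, 49, 59, 60, 73, 86]

Sorted: [29, 32, 49, 59, 60, 73, 86]


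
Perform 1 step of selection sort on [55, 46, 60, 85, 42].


Initial: [55, 46, 60, 85, 42]
Step 1: min=42 at 4
  Swap: [42, 46, 60, 85, 55]

After 1 step: [42, 46, 60, 85, 55]


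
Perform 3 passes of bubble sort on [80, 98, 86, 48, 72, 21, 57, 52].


Initial: [80, 98, 86, 48, 72, 21, 57, 52]
Pass 1: [80, 86, 48, 72, 21, 57, 52, 98] (6 swaps)
Pass 2: [80, 48, 72, 21, 57, 52, 86, 98] (5 swaps)
Pass 3: [48, 72, 21, 57, 52, 80, 86, 98] (5 swaps)

After 3 passes: [48, 72, 21, 57, 52, 80, 86, 98]


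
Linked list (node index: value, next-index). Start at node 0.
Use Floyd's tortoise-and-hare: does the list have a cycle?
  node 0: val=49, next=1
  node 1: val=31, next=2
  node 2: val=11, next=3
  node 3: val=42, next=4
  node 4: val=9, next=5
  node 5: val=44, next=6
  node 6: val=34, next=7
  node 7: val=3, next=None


Floyd's tortoise (slow, +1) and hare (fast, +2):
  init: slow=0, fast=0
  step 1: slow=1, fast=2
  step 2: slow=2, fast=4
  step 3: slow=3, fast=6
  step 4: fast 6->7->None, no cycle

Cycle: no


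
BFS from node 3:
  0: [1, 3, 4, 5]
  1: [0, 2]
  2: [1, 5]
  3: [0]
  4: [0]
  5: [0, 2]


Visit 3, enqueue [0]
Visit 0, enqueue [1, 4, 5]
Visit 1, enqueue [2]
Visit 4, enqueue []
Visit 5, enqueue []
Visit 2, enqueue []

BFS order: [3, 0, 1, 4, 5, 2]


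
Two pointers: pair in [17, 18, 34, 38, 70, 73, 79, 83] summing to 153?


lo=0(17)+hi=7(83)=100
lo=1(18)+hi=7(83)=101
lo=2(34)+hi=7(83)=117
lo=3(38)+hi=7(83)=121
lo=4(70)+hi=7(83)=153

Yes: 70+83=153


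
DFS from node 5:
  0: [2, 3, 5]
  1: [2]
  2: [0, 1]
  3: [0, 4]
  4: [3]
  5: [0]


Visit 5, push [0]
Visit 0, push [3, 2]
Visit 2, push [1]
Visit 1, push []
Visit 3, push [4]
Visit 4, push []

DFS order: [5, 0, 2, 1, 3, 4]


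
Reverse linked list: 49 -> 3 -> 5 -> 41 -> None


Step 1: curr=49, set curr.next=prev(None) | reversed so far: 49
Step 2: curr=3, set curr.next=prev(49) | reversed so far: 3 -> 49
Step 3: curr=5, set curr.next=prev(3) | reversed so far: 5 -> 3 -> 49
Step 4: curr=41, set curr.next=prev(5) | reversed so far: 41 -> 5 -> 3 -> 49

41 -> 5 -> 3 -> 49 -> None


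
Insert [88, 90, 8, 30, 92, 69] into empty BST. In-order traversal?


Insert 88: root
Insert 90: R from 88
Insert 8: L from 88
Insert 30: L from 88 -> R from 8
Insert 92: R from 88 -> R from 90
Insert 69: L from 88 -> R from 8 -> R from 30

In-order: [8, 30, 69, 88, 90, 92]


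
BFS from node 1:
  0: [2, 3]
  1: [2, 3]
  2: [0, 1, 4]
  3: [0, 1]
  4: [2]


Visit 1, enqueue [2, 3]
Visit 2, enqueue [0, 4]
Visit 3, enqueue []
Visit 0, enqueue []
Visit 4, enqueue []

BFS order: [1, 2, 3, 0, 4]


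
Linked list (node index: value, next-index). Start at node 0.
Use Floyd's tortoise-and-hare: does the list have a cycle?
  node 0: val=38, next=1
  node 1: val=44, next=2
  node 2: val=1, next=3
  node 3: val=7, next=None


Floyd's tortoise (slow, +1) and hare (fast, +2):
  init: slow=0, fast=0
  step 1: slow=1, fast=2
  step 2: fast 2->3->None, no cycle

Cycle: no


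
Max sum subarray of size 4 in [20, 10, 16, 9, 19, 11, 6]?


[0:4]: 55
[1:5]: 54
[2:6]: 55
[3:7]: 45

Max: 55 at [0:4]


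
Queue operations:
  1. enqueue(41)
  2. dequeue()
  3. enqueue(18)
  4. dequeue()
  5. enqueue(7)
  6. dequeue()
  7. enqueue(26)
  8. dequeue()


enqueue(41) -> [41]
dequeue()->41, []
enqueue(18) -> [18]
dequeue()->18, []
enqueue(7) -> [7]
dequeue()->7, []
enqueue(26) -> [26]
dequeue()->26, []

Final queue: []


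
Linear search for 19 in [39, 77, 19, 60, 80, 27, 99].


i=0: 39!=19
i=1: 77!=19
i=2: 19==19 found!

Found at 2, 3 comps


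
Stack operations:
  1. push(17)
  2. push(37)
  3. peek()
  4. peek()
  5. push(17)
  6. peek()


push(17) -> [17]
push(37) -> [17, 37]
peek()->37
peek()->37
push(17) -> [17, 37, 17]
peek()->17

Final stack: [17, 37, 17]


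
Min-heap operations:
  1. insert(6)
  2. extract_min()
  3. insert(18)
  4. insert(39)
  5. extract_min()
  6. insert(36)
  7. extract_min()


insert(6) -> [6]
extract_min()->6, []
insert(18) -> [18]
insert(39) -> [18, 39]
extract_min()->18, [39]
insert(36) -> [36, 39]
extract_min()->36, [39]

Final heap: [39]


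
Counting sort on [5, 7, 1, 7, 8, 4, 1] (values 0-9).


Input: [5, 7, 1, 7, 8, 4, 1]
Counts: [0, 2, 0, 0, 1, 1, 0, 2, 1, 0]

Sorted: [1, 1, 4, 5, 7, 7, 8]


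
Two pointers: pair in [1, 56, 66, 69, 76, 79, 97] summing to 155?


lo=0(1)+hi=6(97)=98
lo=1(56)+hi=6(97)=153
lo=2(66)+hi=6(97)=163
lo=2(66)+hi=5(79)=145
lo=3(69)+hi=5(79)=148
lo=4(76)+hi=5(79)=155

Yes: 76+79=155


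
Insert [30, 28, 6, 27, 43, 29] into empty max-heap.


Insert 30: [30]
Insert 28: [30, 28]
Insert 6: [30, 28, 6]
Insert 27: [30, 28, 6, 27]
Insert 43: [43, 30, 6, 27, 28]
Insert 29: [43, 30, 29, 27, 28, 6]

Final heap: [43, 30, 29, 27, 28, 6]


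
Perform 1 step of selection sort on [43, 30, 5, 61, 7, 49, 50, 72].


Initial: [43, 30, 5, 61, 7, 49, 50, 72]
Step 1: min=5 at 2
  Swap: [5, 30, 43, 61, 7, 49, 50, 72]

After 1 step: [5, 30, 43, 61, 7, 49, 50, 72]


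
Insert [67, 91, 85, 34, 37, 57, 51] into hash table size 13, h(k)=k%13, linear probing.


Insert 67: h=2 -> slot 2
Insert 91: h=0 -> slot 0
Insert 85: h=7 -> slot 7
Insert 34: h=8 -> slot 8
Insert 37: h=11 -> slot 11
Insert 57: h=5 -> slot 5
Insert 51: h=12 -> slot 12

Table: [91, None, 67, None, None, 57, None, 85, 34, None, None, 37, 51]


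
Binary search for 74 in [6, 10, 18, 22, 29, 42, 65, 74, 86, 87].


Step 1: lo=0, hi=9, mid=4, val=29
Step 2: lo=5, hi=9, mid=7, val=74

Found at index 7


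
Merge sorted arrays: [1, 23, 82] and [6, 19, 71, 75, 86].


Take 1 from A
Take 6 from B
Take 19 from B
Take 23 from A
Take 71 from B
Take 75 from B
Take 82 from A

Merged: [1, 6, 19, 23, 71, 75, 82, 86]


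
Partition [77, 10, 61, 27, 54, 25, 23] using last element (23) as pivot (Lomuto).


Pivot: 23
  10 <= 23: swap -> [10, 77, 61, 27, 54, 25, 23]
Place pivot at 1: [10, 23, 61, 27, 54, 25, 77]

Partitioned: [10, 23, 61, 27, 54, 25, 77]


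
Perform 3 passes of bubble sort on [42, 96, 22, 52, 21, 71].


Initial: [42, 96, 22, 52, 21, 71]
Pass 1: [42, 22, 52, 21, 71, 96] (4 swaps)
Pass 2: [22, 42, 21, 52, 71, 96] (2 swaps)
Pass 3: [22, 21, 42, 52, 71, 96] (1 swaps)

After 3 passes: [22, 21, 42, 52, 71, 96]


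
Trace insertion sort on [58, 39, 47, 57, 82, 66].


Initial: [58, 39, 47, 57, 82, 66]
Insert 39: [39, 58, 47, 57, 82, 66]
Insert 47: [39, 47, 58, 57, 82, 66]
Insert 57: [39, 47, 57, 58, 82, 66]
Insert 82: [39, 47, 57, 58, 82, 66]
Insert 66: [39, 47, 57, 58, 66, 82]

Sorted: [39, 47, 57, 58, 66, 82]


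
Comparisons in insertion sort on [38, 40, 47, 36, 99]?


Algorithm: insertion sort
Input: [38, 40, 47, 36, 99]
Sorted: [36, 38, 40, 47, 99]

6


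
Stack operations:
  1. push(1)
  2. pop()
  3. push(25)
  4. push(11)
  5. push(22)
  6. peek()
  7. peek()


push(1) -> [1]
pop()->1, []
push(25) -> [25]
push(11) -> [25, 11]
push(22) -> [25, 11, 22]
peek()->22
peek()->22

Final stack: [25, 11, 22]


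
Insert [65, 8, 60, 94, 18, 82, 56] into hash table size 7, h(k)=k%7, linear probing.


Insert 65: h=2 -> slot 2
Insert 8: h=1 -> slot 1
Insert 60: h=4 -> slot 4
Insert 94: h=3 -> slot 3
Insert 18: h=4, 1 probes -> slot 5
Insert 82: h=5, 1 probes -> slot 6
Insert 56: h=0 -> slot 0

Table: [56, 8, 65, 94, 60, 18, 82]


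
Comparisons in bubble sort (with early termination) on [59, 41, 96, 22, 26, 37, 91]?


Algorithm: bubble sort (with early termination)
Input: [59, 41, 96, 22, 26, 37, 91]
Sorted: [22, 26, 37, 41, 59, 91, 96]

18


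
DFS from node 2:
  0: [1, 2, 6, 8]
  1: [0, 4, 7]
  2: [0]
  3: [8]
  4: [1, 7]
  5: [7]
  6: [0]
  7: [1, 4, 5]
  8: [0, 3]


Visit 2, push [0]
Visit 0, push [8, 6, 1]
Visit 1, push [7, 4]
Visit 4, push [7]
Visit 7, push [5]
Visit 5, push []
Visit 6, push []
Visit 8, push [3]
Visit 3, push []

DFS order: [2, 0, 1, 4, 7, 5, 6, 8, 3]


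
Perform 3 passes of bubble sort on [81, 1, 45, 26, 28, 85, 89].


Initial: [81, 1, 45, 26, 28, 85, 89]
Pass 1: [1, 45, 26, 28, 81, 85, 89] (4 swaps)
Pass 2: [1, 26, 28, 45, 81, 85, 89] (2 swaps)
Pass 3: [1, 26, 28, 45, 81, 85, 89] (0 swaps)

After 3 passes: [1, 26, 28, 45, 81, 85, 89]


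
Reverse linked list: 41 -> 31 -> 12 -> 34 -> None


Step 1: curr=41, set curr.next=prev(None) | reversed so far: 41
Step 2: curr=31, set curr.next=prev(41) | reversed so far: 31 -> 41
Step 3: curr=12, set curr.next=prev(31) | reversed so far: 12 -> 31 -> 41
Step 4: curr=34, set curr.next=prev(12) | reversed so far: 34 -> 12 -> 31 -> 41

34 -> 12 -> 31 -> 41 -> None


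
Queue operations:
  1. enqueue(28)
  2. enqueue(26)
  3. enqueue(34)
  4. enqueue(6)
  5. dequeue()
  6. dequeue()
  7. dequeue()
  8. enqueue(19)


enqueue(28) -> [28]
enqueue(26) -> [28, 26]
enqueue(34) -> [28, 26, 34]
enqueue(6) -> [28, 26, 34, 6]
dequeue()->28, [26, 34, 6]
dequeue()->26, [34, 6]
dequeue()->34, [6]
enqueue(19) -> [6, 19]

Final queue: [6, 19]


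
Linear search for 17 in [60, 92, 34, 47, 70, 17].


i=0: 60!=17
i=1: 92!=17
i=2: 34!=17
i=3: 47!=17
i=4: 70!=17
i=5: 17==17 found!

Found at 5, 6 comps


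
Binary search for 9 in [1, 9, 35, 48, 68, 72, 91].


Step 1: lo=0, hi=6, mid=3, val=48
Step 2: lo=0, hi=2, mid=1, val=9

Found at index 1


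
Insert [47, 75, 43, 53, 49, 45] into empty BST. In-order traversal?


Insert 47: root
Insert 75: R from 47
Insert 43: L from 47
Insert 53: R from 47 -> L from 75
Insert 49: R from 47 -> L from 75 -> L from 53
Insert 45: L from 47 -> R from 43

In-order: [43, 45, 47, 49, 53, 75]


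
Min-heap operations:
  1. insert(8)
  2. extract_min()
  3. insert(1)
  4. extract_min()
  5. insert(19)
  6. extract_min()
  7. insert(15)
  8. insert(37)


insert(8) -> [8]
extract_min()->8, []
insert(1) -> [1]
extract_min()->1, []
insert(19) -> [19]
extract_min()->19, []
insert(15) -> [15]
insert(37) -> [15, 37]

Final heap: [15, 37]


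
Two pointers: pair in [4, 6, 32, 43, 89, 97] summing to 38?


lo=0(4)+hi=5(97)=101
lo=0(4)+hi=4(89)=93
lo=0(4)+hi=3(43)=47
lo=0(4)+hi=2(32)=36
lo=1(6)+hi=2(32)=38

Yes: 6+32=38


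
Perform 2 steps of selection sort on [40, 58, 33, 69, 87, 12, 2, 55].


Initial: [40, 58, 33, 69, 87, 12, 2, 55]
Step 1: min=2 at 6
  Swap: [2, 58, 33, 69, 87, 12, 40, 55]
Step 2: min=12 at 5
  Swap: [2, 12, 33, 69, 87, 58, 40, 55]

After 2 steps: [2, 12, 33, 69, 87, 58, 40, 55]


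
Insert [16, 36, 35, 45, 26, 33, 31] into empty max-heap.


Insert 16: [16]
Insert 36: [36, 16]
Insert 35: [36, 16, 35]
Insert 45: [45, 36, 35, 16]
Insert 26: [45, 36, 35, 16, 26]
Insert 33: [45, 36, 35, 16, 26, 33]
Insert 31: [45, 36, 35, 16, 26, 33, 31]

Final heap: [45, 36, 35, 16, 26, 33, 31]


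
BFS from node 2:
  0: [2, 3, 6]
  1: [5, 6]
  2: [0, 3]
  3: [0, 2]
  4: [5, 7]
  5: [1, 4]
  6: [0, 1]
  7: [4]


Visit 2, enqueue [0, 3]
Visit 0, enqueue [6]
Visit 3, enqueue []
Visit 6, enqueue [1]
Visit 1, enqueue [5]
Visit 5, enqueue [4]
Visit 4, enqueue [7]
Visit 7, enqueue []

BFS order: [2, 0, 3, 6, 1, 5, 4, 7]


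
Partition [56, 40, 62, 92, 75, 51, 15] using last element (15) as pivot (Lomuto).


Pivot: 15
Place pivot at 0: [15, 40, 62, 92, 75, 51, 56]

Partitioned: [15, 40, 62, 92, 75, 51, 56]


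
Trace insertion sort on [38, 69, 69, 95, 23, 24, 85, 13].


Initial: [38, 69, 69, 95, 23, 24, 85, 13]
Insert 69: [38, 69, 69, 95, 23, 24, 85, 13]
Insert 69: [38, 69, 69, 95, 23, 24, 85, 13]
Insert 95: [38, 69, 69, 95, 23, 24, 85, 13]
Insert 23: [23, 38, 69, 69, 95, 24, 85, 13]
Insert 24: [23, 24, 38, 69, 69, 95, 85, 13]
Insert 85: [23, 24, 38, 69, 69, 85, 95, 13]
Insert 13: [13, 23, 24, 38, 69, 69, 85, 95]

Sorted: [13, 23, 24, 38, 69, 69, 85, 95]


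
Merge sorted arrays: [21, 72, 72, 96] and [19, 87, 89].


Take 19 from B
Take 21 from A
Take 72 from A
Take 72 from A
Take 87 from B
Take 89 from B

Merged: [19, 21, 72, 72, 87, 89, 96]


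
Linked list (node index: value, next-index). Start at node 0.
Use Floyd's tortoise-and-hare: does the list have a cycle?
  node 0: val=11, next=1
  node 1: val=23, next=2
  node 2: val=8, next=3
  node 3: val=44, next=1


Floyd's tortoise (slow, +1) and hare (fast, +2):
  init: slow=0, fast=0
  step 1: slow=1, fast=2
  step 2: slow=2, fast=1
  step 3: slow=3, fast=3
  slow == fast at node 3: cycle detected

Cycle: yes


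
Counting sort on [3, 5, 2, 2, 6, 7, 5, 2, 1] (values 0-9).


Input: [3, 5, 2, 2, 6, 7, 5, 2, 1]
Counts: [0, 1, 3, 1, 0, 2, 1, 1, 0, 0]

Sorted: [1, 2, 2, 2, 3, 5, 5, 6, 7]


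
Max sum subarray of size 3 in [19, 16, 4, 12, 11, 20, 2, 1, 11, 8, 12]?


[0:3]: 39
[1:4]: 32
[2:5]: 27
[3:6]: 43
[4:7]: 33
[5:8]: 23
[6:9]: 14
[7:10]: 20
[8:11]: 31

Max: 43 at [3:6]


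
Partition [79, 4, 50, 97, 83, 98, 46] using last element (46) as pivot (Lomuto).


Pivot: 46
  4 <= 46: swap -> [4, 79, 50, 97, 83, 98, 46]
Place pivot at 1: [4, 46, 50, 97, 83, 98, 79]

Partitioned: [4, 46, 50, 97, 83, 98, 79]


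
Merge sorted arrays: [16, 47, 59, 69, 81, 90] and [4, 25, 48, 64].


Take 4 from B
Take 16 from A
Take 25 from B
Take 47 from A
Take 48 from B
Take 59 from A
Take 64 from B

Merged: [4, 16, 25, 47, 48, 59, 64, 69, 81, 90]


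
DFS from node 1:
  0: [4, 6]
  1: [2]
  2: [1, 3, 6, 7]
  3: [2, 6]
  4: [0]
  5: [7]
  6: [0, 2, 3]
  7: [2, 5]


Visit 1, push [2]
Visit 2, push [7, 6, 3]
Visit 3, push [6]
Visit 6, push [0]
Visit 0, push [4]
Visit 4, push []
Visit 7, push [5]
Visit 5, push []

DFS order: [1, 2, 3, 6, 0, 4, 7, 5]


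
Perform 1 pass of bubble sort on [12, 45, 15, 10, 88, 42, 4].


Initial: [12, 45, 15, 10, 88, 42, 4]
Pass 1: [12, 15, 10, 45, 42, 4, 88] (4 swaps)

After 1 pass: [12, 15, 10, 45, 42, 4, 88]


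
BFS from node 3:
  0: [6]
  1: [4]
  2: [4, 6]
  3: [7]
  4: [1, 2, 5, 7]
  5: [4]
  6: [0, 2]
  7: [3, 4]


Visit 3, enqueue [7]
Visit 7, enqueue [4]
Visit 4, enqueue [1, 2, 5]
Visit 1, enqueue []
Visit 2, enqueue [6]
Visit 5, enqueue []
Visit 6, enqueue [0]
Visit 0, enqueue []

BFS order: [3, 7, 4, 1, 2, 5, 6, 0]


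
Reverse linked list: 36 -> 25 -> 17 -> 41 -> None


Step 1: curr=36, set curr.next=prev(None) | reversed so far: 36
Step 2: curr=25, set curr.next=prev(36) | reversed so far: 25 -> 36
Step 3: curr=17, set curr.next=prev(25) | reversed so far: 17 -> 25 -> 36
Step 4: curr=41, set curr.next=prev(17) | reversed so far: 41 -> 17 -> 25 -> 36

41 -> 17 -> 25 -> 36 -> None


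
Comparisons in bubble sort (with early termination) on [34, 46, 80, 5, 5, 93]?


Algorithm: bubble sort (with early termination)
Input: [34, 46, 80, 5, 5, 93]
Sorted: [5, 5, 34, 46, 80, 93]

14


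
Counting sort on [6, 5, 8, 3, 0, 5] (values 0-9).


Input: [6, 5, 8, 3, 0, 5]
Counts: [1, 0, 0, 1, 0, 2, 1, 0, 1, 0]

Sorted: [0, 3, 5, 5, 6, 8]


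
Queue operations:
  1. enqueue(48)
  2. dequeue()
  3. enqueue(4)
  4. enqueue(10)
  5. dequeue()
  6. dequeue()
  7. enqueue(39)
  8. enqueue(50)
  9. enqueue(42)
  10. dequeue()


enqueue(48) -> [48]
dequeue()->48, []
enqueue(4) -> [4]
enqueue(10) -> [4, 10]
dequeue()->4, [10]
dequeue()->10, []
enqueue(39) -> [39]
enqueue(50) -> [39, 50]
enqueue(42) -> [39, 50, 42]
dequeue()->39, [50, 42]

Final queue: [50, 42]


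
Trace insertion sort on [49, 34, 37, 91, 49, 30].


Initial: [49, 34, 37, 91, 49, 30]
Insert 34: [34, 49, 37, 91, 49, 30]
Insert 37: [34, 37, 49, 91, 49, 30]
Insert 91: [34, 37, 49, 91, 49, 30]
Insert 49: [34, 37, 49, 49, 91, 30]
Insert 30: [30, 34, 37, 49, 49, 91]

Sorted: [30, 34, 37, 49, 49, 91]


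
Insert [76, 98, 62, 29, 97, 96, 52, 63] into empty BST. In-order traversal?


Insert 76: root
Insert 98: R from 76
Insert 62: L from 76
Insert 29: L from 76 -> L from 62
Insert 97: R from 76 -> L from 98
Insert 96: R from 76 -> L from 98 -> L from 97
Insert 52: L from 76 -> L from 62 -> R from 29
Insert 63: L from 76 -> R from 62

In-order: [29, 52, 62, 63, 76, 96, 97, 98]


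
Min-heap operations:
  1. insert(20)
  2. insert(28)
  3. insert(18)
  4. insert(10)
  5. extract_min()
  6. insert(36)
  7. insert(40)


insert(20) -> [20]
insert(28) -> [20, 28]
insert(18) -> [18, 28, 20]
insert(10) -> [10, 18, 20, 28]
extract_min()->10, [18, 28, 20]
insert(36) -> [18, 28, 20, 36]
insert(40) -> [18, 28, 20, 36, 40]

Final heap: [18, 28, 20, 36, 40]


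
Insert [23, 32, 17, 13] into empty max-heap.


Insert 23: [23]
Insert 32: [32, 23]
Insert 17: [32, 23, 17]
Insert 13: [32, 23, 17, 13]

Final heap: [32, 23, 17, 13]


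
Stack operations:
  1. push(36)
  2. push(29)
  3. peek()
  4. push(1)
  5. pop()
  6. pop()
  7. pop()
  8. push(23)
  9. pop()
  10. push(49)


push(36) -> [36]
push(29) -> [36, 29]
peek()->29
push(1) -> [36, 29, 1]
pop()->1, [36, 29]
pop()->29, [36]
pop()->36, []
push(23) -> [23]
pop()->23, []
push(49) -> [49]

Final stack: [49]


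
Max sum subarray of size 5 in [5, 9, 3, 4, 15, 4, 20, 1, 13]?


[0:5]: 36
[1:6]: 35
[2:7]: 46
[3:8]: 44
[4:9]: 53

Max: 53 at [4:9]


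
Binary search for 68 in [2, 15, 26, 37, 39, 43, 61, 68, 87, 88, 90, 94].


Step 1: lo=0, hi=11, mid=5, val=43
Step 2: lo=6, hi=11, mid=8, val=87
Step 3: lo=6, hi=7, mid=6, val=61
Step 4: lo=7, hi=7, mid=7, val=68

Found at index 7


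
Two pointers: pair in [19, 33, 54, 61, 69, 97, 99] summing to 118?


lo=0(19)+hi=6(99)=118

Yes: 19+99=118


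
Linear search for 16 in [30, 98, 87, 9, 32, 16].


i=0: 30!=16
i=1: 98!=16
i=2: 87!=16
i=3: 9!=16
i=4: 32!=16
i=5: 16==16 found!

Found at 5, 6 comps


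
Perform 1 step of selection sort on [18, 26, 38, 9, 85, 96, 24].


Initial: [18, 26, 38, 9, 85, 96, 24]
Step 1: min=9 at 3
  Swap: [9, 26, 38, 18, 85, 96, 24]

After 1 step: [9, 26, 38, 18, 85, 96, 24]


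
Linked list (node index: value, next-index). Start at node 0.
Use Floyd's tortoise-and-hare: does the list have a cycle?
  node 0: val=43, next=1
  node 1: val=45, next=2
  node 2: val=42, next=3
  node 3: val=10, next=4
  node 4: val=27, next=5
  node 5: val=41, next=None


Floyd's tortoise (slow, +1) and hare (fast, +2):
  init: slow=0, fast=0
  step 1: slow=1, fast=2
  step 2: slow=2, fast=4
  step 3: fast 4->5->None, no cycle

Cycle: no


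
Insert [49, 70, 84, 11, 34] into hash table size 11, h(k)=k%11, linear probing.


Insert 49: h=5 -> slot 5
Insert 70: h=4 -> slot 4
Insert 84: h=7 -> slot 7
Insert 11: h=0 -> slot 0
Insert 34: h=1 -> slot 1

Table: [11, 34, None, None, 70, 49, None, 84, None, None, None]


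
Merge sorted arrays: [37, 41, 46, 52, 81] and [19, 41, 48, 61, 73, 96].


Take 19 from B
Take 37 from A
Take 41 from A
Take 41 from B
Take 46 from A
Take 48 from B
Take 52 from A
Take 61 from B
Take 73 from B
Take 81 from A

Merged: [19, 37, 41, 41, 46, 48, 52, 61, 73, 81, 96]


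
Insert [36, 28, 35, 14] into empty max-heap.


Insert 36: [36]
Insert 28: [36, 28]
Insert 35: [36, 28, 35]
Insert 14: [36, 28, 35, 14]

Final heap: [36, 28, 35, 14]


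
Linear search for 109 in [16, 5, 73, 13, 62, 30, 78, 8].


i=0: 16!=109
i=1: 5!=109
i=2: 73!=109
i=3: 13!=109
i=4: 62!=109
i=5: 30!=109
i=6: 78!=109
i=7: 8!=109

Not found, 8 comps


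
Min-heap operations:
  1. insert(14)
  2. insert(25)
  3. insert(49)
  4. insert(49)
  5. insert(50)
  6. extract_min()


insert(14) -> [14]
insert(25) -> [14, 25]
insert(49) -> [14, 25, 49]
insert(49) -> [14, 25, 49, 49]
insert(50) -> [14, 25, 49, 49, 50]
extract_min()->14, [25, 49, 49, 50]

Final heap: [25, 49, 49, 50]


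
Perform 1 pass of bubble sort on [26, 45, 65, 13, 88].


Initial: [26, 45, 65, 13, 88]
Pass 1: [26, 45, 13, 65, 88] (1 swaps)

After 1 pass: [26, 45, 13, 65, 88]


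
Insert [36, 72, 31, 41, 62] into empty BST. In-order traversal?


Insert 36: root
Insert 72: R from 36
Insert 31: L from 36
Insert 41: R from 36 -> L from 72
Insert 62: R from 36 -> L from 72 -> R from 41

In-order: [31, 36, 41, 62, 72]


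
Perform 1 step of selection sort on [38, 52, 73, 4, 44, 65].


Initial: [38, 52, 73, 4, 44, 65]
Step 1: min=4 at 3
  Swap: [4, 52, 73, 38, 44, 65]

After 1 step: [4, 52, 73, 38, 44, 65]


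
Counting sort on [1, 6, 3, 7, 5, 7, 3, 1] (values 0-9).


Input: [1, 6, 3, 7, 5, 7, 3, 1]
Counts: [0, 2, 0, 2, 0, 1, 1, 2, 0, 0]

Sorted: [1, 1, 3, 3, 5, 6, 7, 7]


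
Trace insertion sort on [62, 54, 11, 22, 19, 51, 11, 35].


Initial: [62, 54, 11, 22, 19, 51, 11, 35]
Insert 54: [54, 62, 11, 22, 19, 51, 11, 35]
Insert 11: [11, 54, 62, 22, 19, 51, 11, 35]
Insert 22: [11, 22, 54, 62, 19, 51, 11, 35]
Insert 19: [11, 19, 22, 54, 62, 51, 11, 35]
Insert 51: [11, 19, 22, 51, 54, 62, 11, 35]
Insert 11: [11, 11, 19, 22, 51, 54, 62, 35]
Insert 35: [11, 11, 19, 22, 35, 51, 54, 62]

Sorted: [11, 11, 19, 22, 35, 51, 54, 62]


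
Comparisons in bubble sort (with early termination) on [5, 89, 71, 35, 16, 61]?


Algorithm: bubble sort (with early termination)
Input: [5, 89, 71, 35, 16, 61]
Sorted: [5, 16, 35, 61, 71, 89]

14


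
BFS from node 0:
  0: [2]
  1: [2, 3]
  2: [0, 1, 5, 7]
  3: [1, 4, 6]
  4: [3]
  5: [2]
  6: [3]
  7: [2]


Visit 0, enqueue [2]
Visit 2, enqueue [1, 5, 7]
Visit 1, enqueue [3]
Visit 5, enqueue []
Visit 7, enqueue []
Visit 3, enqueue [4, 6]
Visit 4, enqueue []
Visit 6, enqueue []

BFS order: [0, 2, 1, 5, 7, 3, 4, 6]


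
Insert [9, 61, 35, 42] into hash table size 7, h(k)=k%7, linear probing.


Insert 9: h=2 -> slot 2
Insert 61: h=5 -> slot 5
Insert 35: h=0 -> slot 0
Insert 42: h=0, 1 probes -> slot 1

Table: [35, 42, 9, None, None, 61, None]


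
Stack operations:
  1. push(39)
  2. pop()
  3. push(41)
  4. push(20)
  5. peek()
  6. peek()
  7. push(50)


push(39) -> [39]
pop()->39, []
push(41) -> [41]
push(20) -> [41, 20]
peek()->20
peek()->20
push(50) -> [41, 20, 50]

Final stack: [41, 20, 50]


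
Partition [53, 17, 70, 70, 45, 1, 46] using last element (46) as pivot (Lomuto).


Pivot: 46
  17 <= 46: swap -> [17, 53, 70, 70, 45, 1, 46]
  45 <= 46: swap -> [17, 45, 70, 70, 53, 1, 46]
  1 <= 46: swap -> [17, 45, 1, 70, 53, 70, 46]
Place pivot at 3: [17, 45, 1, 46, 53, 70, 70]

Partitioned: [17, 45, 1, 46, 53, 70, 70]


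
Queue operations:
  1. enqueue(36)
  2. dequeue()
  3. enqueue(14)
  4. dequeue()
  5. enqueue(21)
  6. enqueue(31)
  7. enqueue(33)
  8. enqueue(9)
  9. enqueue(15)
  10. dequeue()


enqueue(36) -> [36]
dequeue()->36, []
enqueue(14) -> [14]
dequeue()->14, []
enqueue(21) -> [21]
enqueue(31) -> [21, 31]
enqueue(33) -> [21, 31, 33]
enqueue(9) -> [21, 31, 33, 9]
enqueue(15) -> [21, 31, 33, 9, 15]
dequeue()->21, [31, 33, 9, 15]

Final queue: [31, 33, 9, 15]


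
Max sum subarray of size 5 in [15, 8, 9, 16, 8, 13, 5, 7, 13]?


[0:5]: 56
[1:6]: 54
[2:7]: 51
[3:8]: 49
[4:9]: 46

Max: 56 at [0:5]


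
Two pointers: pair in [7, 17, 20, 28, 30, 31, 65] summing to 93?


lo=0(7)+hi=6(65)=72
lo=1(17)+hi=6(65)=82
lo=2(20)+hi=6(65)=85
lo=3(28)+hi=6(65)=93

Yes: 28+65=93


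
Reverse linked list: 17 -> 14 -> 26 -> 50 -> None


Step 1: curr=17, set curr.next=prev(None) | reversed so far: 17
Step 2: curr=14, set curr.next=prev(17) | reversed so far: 14 -> 17
Step 3: curr=26, set curr.next=prev(14) | reversed so far: 26 -> 14 -> 17
Step 4: curr=50, set curr.next=prev(26) | reversed so far: 50 -> 26 -> 14 -> 17

50 -> 26 -> 14 -> 17 -> None


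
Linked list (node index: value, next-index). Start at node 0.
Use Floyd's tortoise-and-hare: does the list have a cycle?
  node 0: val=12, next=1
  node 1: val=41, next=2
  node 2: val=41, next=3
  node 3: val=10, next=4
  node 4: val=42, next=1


Floyd's tortoise (slow, +1) and hare (fast, +2):
  init: slow=0, fast=0
  step 1: slow=1, fast=2
  step 2: slow=2, fast=4
  step 3: slow=3, fast=2
  step 4: slow=4, fast=4
  slow == fast at node 4: cycle detected

Cycle: yes


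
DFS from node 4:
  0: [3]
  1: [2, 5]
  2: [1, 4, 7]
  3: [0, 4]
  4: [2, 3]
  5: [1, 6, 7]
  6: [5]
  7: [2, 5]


Visit 4, push [3, 2]
Visit 2, push [7, 1]
Visit 1, push [5]
Visit 5, push [7, 6]
Visit 6, push []
Visit 7, push []
Visit 3, push [0]
Visit 0, push []

DFS order: [4, 2, 1, 5, 6, 7, 3, 0]


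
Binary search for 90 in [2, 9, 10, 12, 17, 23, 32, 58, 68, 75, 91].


Step 1: lo=0, hi=10, mid=5, val=23
Step 2: lo=6, hi=10, mid=8, val=68
Step 3: lo=9, hi=10, mid=9, val=75
Step 4: lo=10, hi=10, mid=10, val=91

Not found


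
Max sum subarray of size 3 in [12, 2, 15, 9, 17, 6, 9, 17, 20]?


[0:3]: 29
[1:4]: 26
[2:5]: 41
[3:6]: 32
[4:7]: 32
[5:8]: 32
[6:9]: 46

Max: 46 at [6:9]


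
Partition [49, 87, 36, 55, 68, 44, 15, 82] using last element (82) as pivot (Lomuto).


Pivot: 82
  49 <= 82: advance i (no swap)
  36 <= 82: swap -> [49, 36, 87, 55, 68, 44, 15, 82]
  55 <= 82: swap -> [49, 36, 55, 87, 68, 44, 15, 82]
  68 <= 82: swap -> [49, 36, 55, 68, 87, 44, 15, 82]
  44 <= 82: swap -> [49, 36, 55, 68, 44, 87, 15, 82]
  15 <= 82: swap -> [49, 36, 55, 68, 44, 15, 87, 82]
Place pivot at 6: [49, 36, 55, 68, 44, 15, 82, 87]

Partitioned: [49, 36, 55, 68, 44, 15, 82, 87]


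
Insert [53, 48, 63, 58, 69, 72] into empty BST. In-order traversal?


Insert 53: root
Insert 48: L from 53
Insert 63: R from 53
Insert 58: R from 53 -> L from 63
Insert 69: R from 53 -> R from 63
Insert 72: R from 53 -> R from 63 -> R from 69

In-order: [48, 53, 58, 63, 69, 72]


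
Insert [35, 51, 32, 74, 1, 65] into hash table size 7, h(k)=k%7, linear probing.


Insert 35: h=0 -> slot 0
Insert 51: h=2 -> slot 2
Insert 32: h=4 -> slot 4
Insert 74: h=4, 1 probes -> slot 5
Insert 1: h=1 -> slot 1
Insert 65: h=2, 1 probes -> slot 3

Table: [35, 1, 51, 65, 32, 74, None]


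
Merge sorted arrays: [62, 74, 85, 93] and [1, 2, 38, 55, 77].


Take 1 from B
Take 2 from B
Take 38 from B
Take 55 from B
Take 62 from A
Take 74 from A
Take 77 from B

Merged: [1, 2, 38, 55, 62, 74, 77, 85, 93]


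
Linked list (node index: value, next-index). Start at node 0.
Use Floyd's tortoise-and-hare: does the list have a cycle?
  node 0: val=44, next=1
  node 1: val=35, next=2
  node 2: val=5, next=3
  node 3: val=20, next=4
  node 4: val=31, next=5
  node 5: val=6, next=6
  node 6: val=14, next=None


Floyd's tortoise (slow, +1) and hare (fast, +2):
  init: slow=0, fast=0
  step 1: slow=1, fast=2
  step 2: slow=2, fast=4
  step 3: slow=3, fast=6
  step 4: fast -> None, no cycle

Cycle: no


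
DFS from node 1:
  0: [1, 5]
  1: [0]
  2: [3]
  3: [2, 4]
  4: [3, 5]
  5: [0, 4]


Visit 1, push [0]
Visit 0, push [5]
Visit 5, push [4]
Visit 4, push [3]
Visit 3, push [2]
Visit 2, push []

DFS order: [1, 0, 5, 4, 3, 2]


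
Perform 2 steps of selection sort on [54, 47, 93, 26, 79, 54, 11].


Initial: [54, 47, 93, 26, 79, 54, 11]
Step 1: min=11 at 6
  Swap: [11, 47, 93, 26, 79, 54, 54]
Step 2: min=26 at 3
  Swap: [11, 26, 93, 47, 79, 54, 54]

After 2 steps: [11, 26, 93, 47, 79, 54, 54]


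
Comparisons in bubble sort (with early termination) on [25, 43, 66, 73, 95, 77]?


Algorithm: bubble sort (with early termination)
Input: [25, 43, 66, 73, 95, 77]
Sorted: [25, 43, 66, 73, 77, 95]

9


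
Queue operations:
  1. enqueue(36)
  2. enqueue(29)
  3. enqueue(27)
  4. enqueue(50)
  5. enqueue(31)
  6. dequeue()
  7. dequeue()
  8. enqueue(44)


enqueue(36) -> [36]
enqueue(29) -> [36, 29]
enqueue(27) -> [36, 29, 27]
enqueue(50) -> [36, 29, 27, 50]
enqueue(31) -> [36, 29, 27, 50, 31]
dequeue()->36, [29, 27, 50, 31]
dequeue()->29, [27, 50, 31]
enqueue(44) -> [27, 50, 31, 44]

Final queue: [27, 50, 31, 44]


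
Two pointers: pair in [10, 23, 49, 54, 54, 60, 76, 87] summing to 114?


lo=0(10)+hi=7(87)=97
lo=1(23)+hi=7(87)=110
lo=2(49)+hi=7(87)=136
lo=2(49)+hi=6(76)=125
lo=2(49)+hi=5(60)=109
lo=3(54)+hi=5(60)=114

Yes: 54+60=114


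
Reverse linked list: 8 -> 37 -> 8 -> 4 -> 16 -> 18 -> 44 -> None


Step 1: curr=8, set curr.next=prev(None) | reversed so far: 8
Step 2: curr=37, set curr.next=prev(8) | reversed so far: 37 -> 8
Step 3: curr=8, set curr.next=prev(37) | reversed so far: 8 -> 37 -> 8
Step 4: curr=4, set curr.next=prev(8) | reversed so far: 4 -> 8 -> 37 -> 8
Step 5: curr=16, set curr.next=prev(4) | reversed so far: 16 -> 4 -> 8 -> 37 -> 8
Step 6: curr=18, set curr.next=prev(16) | reversed so far: 18 -> 16 -> 4 -> 8 -> 37 -> 8
Step 7: curr=44, set curr.next=prev(18) | reversed so far: 44 -> 18 -> 16 -> 4 -> 8 -> 37 -> 8

44 -> 18 -> 16 -> 4 -> 8 -> 37 -> 8 -> None
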